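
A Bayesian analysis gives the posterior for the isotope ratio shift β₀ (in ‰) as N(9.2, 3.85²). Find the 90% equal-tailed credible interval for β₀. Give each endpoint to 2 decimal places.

The posterior is symmetric, so the 90% equal-tailed interval is β₀ = 9.2 ± z·3.85 with z = 1.645.
Half-width: 1.645 × 3.85 = 6.33.
9.2 − 6.33 = 2.87; 9.2 + 6.33 = 15.53.

[2.87, 15.53]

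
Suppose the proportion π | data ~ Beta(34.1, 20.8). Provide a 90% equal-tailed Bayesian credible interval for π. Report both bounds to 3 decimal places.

[0.512, 0.725]

Posterior: Beta(34.1, 20.8).
Equal-tailed 90% interval: the 0.05 and 0.95 quantiles of Beta(34.1, 20.8).
Posterior mean ≈ 0.621, SD ≈ 0.065; a Normal approximation gives roughly [0.514, 0.728].
Exact: F⁻¹(0.05) = 0.512; F⁻¹(0.95) = 0.725.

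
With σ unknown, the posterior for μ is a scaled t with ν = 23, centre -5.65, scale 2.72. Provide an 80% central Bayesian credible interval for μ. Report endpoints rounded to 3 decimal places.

[-9.239, -2.061]

The t_23 distribution is symmetric; the 80% interval is -5.65 ± t·2.72 with t_{0.9,23} = 1.319.
Half-width: 1.319 × 2.72 = 3.589.
-5.65 − 3.589 = -9.239; -5.65 + 3.589 = -2.061.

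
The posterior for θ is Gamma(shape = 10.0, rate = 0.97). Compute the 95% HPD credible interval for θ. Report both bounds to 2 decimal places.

[4.42, 16.81]

The posterior is unimodal and skewed, so the HPD interval has equal density at both endpoints and is the shortest 95% interval.
Solving f(4.42) = f(16.81) with F(16.81) − F(4.42) = 0.95 gives [4.42, 16.81].
For comparison, the equal-tailed interval is [4.94, 17.61]; the HPD is narrower and shifted toward the mode.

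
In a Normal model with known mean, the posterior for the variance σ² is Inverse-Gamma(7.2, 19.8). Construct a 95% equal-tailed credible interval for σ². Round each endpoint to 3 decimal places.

Inverse-Gamma(7.2, 19.8) quantiles: F⁻¹(0.025) and F⁻¹(0.975).
Equivalently, 1/σ² ~ Gamma(7.2, rate = 19.8); invert its 0.975 and 0.025 quantiles.
Posterior mean ≈ 3.194, SD ≈ 1.400; a Normal approximation gives roughly [0.449, 5.938].
Exact: lower = 1.485; upper = 6.734.

[1.485, 6.734]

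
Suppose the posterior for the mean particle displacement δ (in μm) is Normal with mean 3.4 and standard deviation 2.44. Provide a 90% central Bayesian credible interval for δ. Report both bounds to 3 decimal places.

[-0.613, 7.413]

The posterior is symmetric, so the 90% equal-tailed interval is δ = 3.4 ± z·2.44 with z = 1.645.
Half-width: 1.645 × 2.44 = 4.013.
3.4 − 4.013 = -0.613; 3.4 + 4.013 = 7.413.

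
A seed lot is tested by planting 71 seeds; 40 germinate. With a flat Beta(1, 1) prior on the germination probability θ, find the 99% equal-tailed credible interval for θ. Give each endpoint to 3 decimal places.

[0.412, 0.705]

Posterior: Beta(1+40, 1+31) = Beta(41, 32).
Equal-tailed 99% interval: the 0.005 and 0.995 quantiles of Beta(41, 32).
Posterior mean ≈ 0.562, SD ≈ 0.058; a Normal approximation gives roughly [0.413, 0.710].
Exact: F⁻¹(0.005) = 0.412; F⁻¹(0.995) = 0.705.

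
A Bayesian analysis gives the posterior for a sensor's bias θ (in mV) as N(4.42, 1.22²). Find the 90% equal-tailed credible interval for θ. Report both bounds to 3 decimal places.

The posterior is symmetric, so the 90% equal-tailed interval is θ = 4.42 ± z·1.22 with z = 1.645.
Half-width: 1.645 × 1.22 = 2.007.
4.42 − 2.007 = 2.413; 4.42 + 2.007 = 6.427.

[2.413, 6.427]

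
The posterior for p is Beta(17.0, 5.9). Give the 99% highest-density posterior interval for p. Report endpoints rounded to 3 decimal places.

[0.499, 0.936]

The posterior is unimodal and skewed, so the HPD interval has equal density at both endpoints and is the shortest 99% interval.
Solving f(0.499) = f(0.936) with F(0.936) − F(0.499) = 0.99 gives [0.499, 0.936].
For comparison, the equal-tailed interval is [0.483, 0.926]; the HPD is narrower and shifted toward the mode.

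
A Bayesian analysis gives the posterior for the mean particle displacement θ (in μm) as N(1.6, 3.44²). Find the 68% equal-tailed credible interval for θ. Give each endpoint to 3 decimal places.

[-1.821, 5.021]

The posterior is symmetric, so the 68% equal-tailed interval is θ = 1.6 ± z·3.44 with z = 0.994.
Half-width: 0.994 × 3.44 = 3.421.
1.6 − 3.421 = -1.821; 1.6 + 3.421 = 5.021.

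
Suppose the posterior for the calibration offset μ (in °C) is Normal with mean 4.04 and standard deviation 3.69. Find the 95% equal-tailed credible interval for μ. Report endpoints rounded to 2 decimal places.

[-3.19, 11.27]

The posterior is symmetric, so the 95% equal-tailed interval is μ = 4.04 ± z·3.69 with z = 1.960.
Half-width: 1.960 × 3.69 = 7.23.
4.04 − 7.23 = -3.19; 4.04 + 7.23 = 11.27.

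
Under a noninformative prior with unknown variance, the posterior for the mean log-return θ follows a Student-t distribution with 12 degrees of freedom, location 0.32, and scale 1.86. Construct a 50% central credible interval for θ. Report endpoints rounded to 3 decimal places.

[-0.974, 1.614]

The t_12 distribution is symmetric; the 50% interval is 0.32 ± t·1.86 with t_{0.75,12} = 0.695.
Half-width: 0.695 × 1.86 = 1.294.
0.32 − 1.294 = -0.974; 0.32 + 1.294 = 1.614.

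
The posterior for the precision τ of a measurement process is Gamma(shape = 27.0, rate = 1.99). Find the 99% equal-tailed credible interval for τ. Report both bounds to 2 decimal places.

Posterior: Gamma(shape 27.0, rate 1.99).
Equal-tailed 99% interval: Gamma(27.0, 1.99) quantiles at 0.005 and 0.995.
Posterior mean ≈ 13.57, SD ≈ 2.61; a Normal approximation gives roughly [6.84, 20.29].
Exact: lower = 7.78; upper = 21.23.

[7.78, 21.23]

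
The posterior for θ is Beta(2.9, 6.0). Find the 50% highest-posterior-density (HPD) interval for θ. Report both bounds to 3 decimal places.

[0.180, 0.387]

The posterior is unimodal and skewed, so the HPD interval has equal density at both endpoints and is the shortest 50% interval.
Solving f(0.180) = f(0.387) with F(0.387) − F(0.180) = 0.50 gives [0.180, 0.387].
For comparison, the equal-tailed interval is [0.213, 0.425]; the HPD is narrower and shifted toward the mode.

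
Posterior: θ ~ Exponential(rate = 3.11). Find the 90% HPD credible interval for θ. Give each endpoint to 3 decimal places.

The exponential density is strictly decreasing on [0, ∞), so the HPD interval is anchored at 0: [0, q] with P(θ ≤ q) = 0.90.
q = −ln(1 − 0.90) / 3.11 = 2.3026 / 3.11 = 0.740.

[0.000, 0.740]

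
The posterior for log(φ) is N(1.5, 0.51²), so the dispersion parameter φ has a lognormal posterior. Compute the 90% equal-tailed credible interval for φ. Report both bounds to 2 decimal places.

On the log scale the 90% interval is 1.5 ± 1.645 × 0.51 = [0.6611, 2.3389].
Exponentiate: [e^0.6611, e^2.3389] = [1.94, 10.37].

[1.94, 10.37]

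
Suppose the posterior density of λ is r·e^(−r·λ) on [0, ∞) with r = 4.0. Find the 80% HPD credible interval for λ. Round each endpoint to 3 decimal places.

[0.000, 0.402]

The exponential density is strictly decreasing on [0, ∞), so the HPD interval is anchored at 0: [0, q] with P(λ ≤ q) = 0.80.
q = −ln(1 − 0.80) / 4.0 = 1.6094 / 4.0 = 0.402.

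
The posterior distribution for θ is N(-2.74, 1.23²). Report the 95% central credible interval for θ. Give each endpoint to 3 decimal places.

The posterior is symmetric, so the 95% equal-tailed interval is θ = -2.74 ± z·1.23 with z = 1.960.
Half-width: 1.960 × 1.23 = 2.411.
-2.74 − 2.411 = -5.151; -2.74 + 2.411 = -0.329.

[-5.151, -0.329]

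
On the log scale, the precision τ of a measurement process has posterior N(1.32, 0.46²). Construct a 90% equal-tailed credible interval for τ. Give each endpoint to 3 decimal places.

On the log scale the 90% interval is 1.32 ± 1.645 × 0.46 = [0.5634, 2.0766].
Exponentiate: [e^0.5634, e^2.0766] = [1.757, 7.978].

[1.757, 7.978]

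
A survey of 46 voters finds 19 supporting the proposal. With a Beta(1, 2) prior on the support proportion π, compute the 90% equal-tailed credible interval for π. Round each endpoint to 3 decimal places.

[0.296, 0.525]

Posterior: Beta(1+19, 2+27) = Beta(20, 29).
Equal-tailed 90% interval: the 0.05 and 0.95 quantiles of Beta(20, 29).
Posterior mean ≈ 0.408, SD ≈ 0.070; a Normal approximation gives roughly [0.294, 0.522].
Exact: F⁻¹(0.05) = 0.296; F⁻¹(0.95) = 0.525.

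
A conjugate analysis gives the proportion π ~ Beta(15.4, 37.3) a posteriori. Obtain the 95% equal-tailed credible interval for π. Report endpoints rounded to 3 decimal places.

[0.179, 0.421]

Posterior: Beta(15.4, 37.3).
Equal-tailed 95% interval: the 0.025 and 0.975 quantiles of Beta(15.4, 37.3).
Posterior mean ≈ 0.292, SD ≈ 0.062; a Normal approximation gives roughly [0.171, 0.414].
Exact: F⁻¹(0.025) = 0.179; F⁻¹(0.975) = 0.421.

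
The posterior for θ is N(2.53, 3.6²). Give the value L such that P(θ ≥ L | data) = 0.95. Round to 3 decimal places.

Need L with P(θ ≥ L) = 0.95: L = 2.53 − z_{0.05}·3.6.
z = 1.645; L = 2.53 − 1.645 × 3.6 = -3.391.

-3.391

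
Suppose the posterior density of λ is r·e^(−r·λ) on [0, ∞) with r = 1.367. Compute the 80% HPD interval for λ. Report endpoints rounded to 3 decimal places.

[0.000, 1.177]

The exponential density is strictly decreasing on [0, ∞), so the HPD interval is anchored at 0: [0, q] with P(λ ≤ q) = 0.80.
q = −ln(1 − 0.80) / 1.367 = 1.6094 / 1.367 = 1.177.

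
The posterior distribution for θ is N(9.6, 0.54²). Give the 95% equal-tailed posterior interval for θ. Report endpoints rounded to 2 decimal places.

[8.54, 10.66]

The posterior is symmetric, so the 95% equal-tailed interval is θ = 9.6 ± z·0.54 with z = 1.960.
Half-width: 1.960 × 0.54 = 1.06.
9.6 − 1.06 = 8.54; 9.6 + 1.06 = 10.66.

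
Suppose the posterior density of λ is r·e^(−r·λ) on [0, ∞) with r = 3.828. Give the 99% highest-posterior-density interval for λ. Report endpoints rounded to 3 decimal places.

The exponential density is strictly decreasing on [0, ∞), so the HPD interval is anchored at 0: [0, q] with P(λ ≤ q) = 0.99.
q = −ln(1 − 0.99) / 3.828 = 4.6052 / 3.828 = 1.203.

[0.000, 1.203]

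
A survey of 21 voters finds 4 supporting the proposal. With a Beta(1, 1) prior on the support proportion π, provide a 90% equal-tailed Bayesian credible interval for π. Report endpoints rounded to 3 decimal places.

Posterior: Beta(1+4, 1+17) = Beta(5, 18).
Equal-tailed 90% interval: the 0.05 and 0.95 quantiles of Beta(5, 18).
Posterior mean ≈ 0.217, SD ≈ 0.084; a Normal approximation gives roughly [0.079, 0.356].
Exact: F⁻¹(0.05) = 0.094; F⁻¹(0.95) = 0.369.

[0.094, 0.369]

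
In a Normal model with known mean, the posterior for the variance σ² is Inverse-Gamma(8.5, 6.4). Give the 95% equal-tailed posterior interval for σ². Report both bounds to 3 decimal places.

[0.424, 1.692]

Inverse-Gamma(8.5, 6.4) quantiles: F⁻¹(0.025) and F⁻¹(0.975).
Equivalently, 1/σ² ~ Gamma(8.5, rate = 6.4); invert its 0.975 and 0.025 quantiles.
Posterior mean ≈ 0.853, SD ≈ 0.335; a Normal approximation gives roughly [0.197, 1.509].
Exact: lower = 0.424; upper = 1.692.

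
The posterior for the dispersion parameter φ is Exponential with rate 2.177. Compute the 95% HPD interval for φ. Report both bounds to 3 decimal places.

The exponential density is strictly decreasing on [0, ∞), so the HPD interval is anchored at 0: [0, q] with P(φ ≤ q) = 0.95.
q = −ln(1 − 0.95) / 2.177 = 2.9957 / 2.177 = 1.376.

[0.000, 1.376]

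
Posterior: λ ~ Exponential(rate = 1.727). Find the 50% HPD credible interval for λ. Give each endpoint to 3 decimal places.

[0.000, 0.401]

The exponential density is strictly decreasing on [0, ∞), so the HPD interval is anchored at 0: [0, q] with P(λ ≤ q) = 0.50.
q = −ln(1 − 0.50) / 1.727 = 0.6931 / 1.727 = 0.401.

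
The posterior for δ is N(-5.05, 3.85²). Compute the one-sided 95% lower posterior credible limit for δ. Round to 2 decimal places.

-11.38

Need L with P(δ ≥ L) = 0.95: L = -5.05 − z_{0.05}·3.85.
z = 1.645; L = -5.05 − 1.645 × 3.85 = -11.38.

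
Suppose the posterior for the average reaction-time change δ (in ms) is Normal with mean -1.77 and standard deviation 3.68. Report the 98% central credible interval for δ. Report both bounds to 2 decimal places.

[-10.33, 6.79]

The posterior is symmetric, so the 98% equal-tailed interval is δ = -1.77 ± z·3.68 with z = 2.326.
Half-width: 2.326 × 3.68 = 8.56.
-1.77 − 8.56 = -10.33; -1.77 + 8.56 = 6.79.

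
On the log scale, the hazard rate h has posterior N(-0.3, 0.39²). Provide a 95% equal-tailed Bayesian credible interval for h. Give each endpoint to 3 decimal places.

On the log scale the 95% interval is -0.3 ± 1.960 × 0.39 = [-1.0644, 0.4644].
Exponentiate: [e^-1.0644, e^0.4644] = [0.345, 1.591].

[0.345, 1.591]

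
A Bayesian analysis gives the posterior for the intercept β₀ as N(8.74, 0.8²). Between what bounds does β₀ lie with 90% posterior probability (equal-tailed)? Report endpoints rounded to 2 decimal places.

The posterior is symmetric, so the 90% equal-tailed interval is β₀ = 8.74 ± z·0.8 with z = 1.645.
Half-width: 1.645 × 0.8 = 1.32.
8.74 − 1.32 = 7.42; 8.74 + 1.32 = 10.06.

[7.42, 10.06]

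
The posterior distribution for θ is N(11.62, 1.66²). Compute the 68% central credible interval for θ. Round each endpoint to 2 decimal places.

The posterior is symmetric, so the 68% equal-tailed interval is θ = 11.62 ± z·1.66 with z = 0.994.
Half-width: 0.994 × 1.66 = 1.65.
11.62 − 1.65 = 9.97; 11.62 + 1.65 = 13.27.

[9.97, 13.27]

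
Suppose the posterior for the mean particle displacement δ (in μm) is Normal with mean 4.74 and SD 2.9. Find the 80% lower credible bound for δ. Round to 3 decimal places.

Need L with P(δ ≥ L) = 0.80: L = 4.74 − z_{0.2}·2.9.
z = 0.842; L = 4.74 − 0.842 × 2.9 = 2.299.

2.299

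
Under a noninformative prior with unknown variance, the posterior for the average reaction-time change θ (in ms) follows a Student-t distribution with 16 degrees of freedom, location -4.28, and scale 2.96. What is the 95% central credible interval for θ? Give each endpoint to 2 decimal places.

[-10.55, 1.99]

The t_16 distribution is symmetric; the 95% interval is -4.28 ± t·2.96 with t_{0.975,16} = 2.120.
Half-width: 2.120 × 2.96 = 6.27.
-4.28 − 6.27 = -10.55; -4.28 + 6.27 = 1.99.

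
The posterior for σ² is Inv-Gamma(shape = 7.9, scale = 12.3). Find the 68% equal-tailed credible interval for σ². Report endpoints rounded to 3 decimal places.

Inverse-Gamma(7.9, 12.3) quantiles: F⁻¹(0.16) and F⁻¹(0.84).
Equivalently, 1/σ² ~ Gamma(7.9, rate = 12.3); invert its 0.84 and 0.16 quantiles.
Posterior mean ≈ 1.783, SD ≈ 0.734; a Normal approximation gives roughly [1.053, 2.512].
Exact: lower = 1.157; upper = 2.383.

[1.157, 2.383]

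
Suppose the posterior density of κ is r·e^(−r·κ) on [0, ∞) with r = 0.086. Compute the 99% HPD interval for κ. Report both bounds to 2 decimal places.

The exponential density is strictly decreasing on [0, ∞), so the HPD interval is anchored at 0: [0, q] with P(κ ≤ q) = 0.99.
q = −ln(1 − 0.99) / 0.086 = 4.6052 / 0.086 = 53.55.

[0.00, 53.55]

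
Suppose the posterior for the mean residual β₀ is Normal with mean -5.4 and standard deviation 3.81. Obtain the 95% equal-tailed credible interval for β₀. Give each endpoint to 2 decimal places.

The posterior is symmetric, so the 95% equal-tailed interval is β₀ = -5.4 ± z·3.81 with z = 1.960.
Half-width: 1.960 × 3.81 = 7.47.
-5.4 − 7.47 = -12.87; -5.4 + 7.47 = 2.07.

[-12.87, 2.07]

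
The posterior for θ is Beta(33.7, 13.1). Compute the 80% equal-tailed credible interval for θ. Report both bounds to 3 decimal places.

Posterior: Beta(33.7, 13.1).
Equal-tailed 80% interval: the 0.1 and 0.9 quantiles of Beta(33.7, 13.1).
Posterior mean ≈ 0.720, SD ≈ 0.065; a Normal approximation gives roughly [0.637, 0.803].
Exact: F⁻¹(0.1) = 0.634; F⁻¹(0.9) = 0.802.

[0.634, 0.802]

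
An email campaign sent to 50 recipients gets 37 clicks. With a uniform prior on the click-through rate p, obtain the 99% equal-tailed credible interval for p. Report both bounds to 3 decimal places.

[0.560, 0.869]

Posterior: Beta(1+37, 1+13) = Beta(38, 14).
Equal-tailed 99% interval: the 0.005 and 0.995 quantiles of Beta(38, 14).
Posterior mean ≈ 0.731, SD ≈ 0.061; a Normal approximation gives roughly [0.574, 0.888].
Exact: F⁻¹(0.005) = 0.560; F⁻¹(0.995) = 0.869.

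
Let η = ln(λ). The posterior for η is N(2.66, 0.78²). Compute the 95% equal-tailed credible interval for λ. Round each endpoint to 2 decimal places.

[3.10, 65.94]

On the log scale the 95% interval is 2.66 ± 1.960 × 0.78 = [1.1312, 4.1888].
Exponentiate: [e^1.1312, e^4.1888] = [3.10, 65.94].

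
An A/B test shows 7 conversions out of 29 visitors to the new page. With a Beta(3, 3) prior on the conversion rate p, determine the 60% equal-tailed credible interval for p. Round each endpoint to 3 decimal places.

Posterior: Beta(3+7, 3+22) = Beta(10, 25).
Equal-tailed 60% interval: the 0.2 and 0.8 quantiles of Beta(10, 25).
Posterior mean ≈ 0.286, SD ≈ 0.075; a Normal approximation gives roughly [0.222, 0.349].
Exact: F⁻¹(0.2) = 0.220; F⁻¹(0.8) = 0.349.

[0.220, 0.349]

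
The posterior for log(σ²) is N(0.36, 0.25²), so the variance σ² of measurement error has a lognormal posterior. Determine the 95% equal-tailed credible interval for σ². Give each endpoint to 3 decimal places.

[0.878, 2.340]

On the log scale the 95% interval is 0.36 ± 1.960 × 0.25 = [-0.1300, 0.8500].
Exponentiate: [e^-0.1300, e^0.8500] = [0.878, 2.340].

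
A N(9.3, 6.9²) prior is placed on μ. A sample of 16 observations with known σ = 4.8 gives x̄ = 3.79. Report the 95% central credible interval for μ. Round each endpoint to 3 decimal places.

Posterior precision = 1/6.9² + 16/4.8² = 0.0210 + 0.6944 = 0.7154, so posterior SD = 1.1823.
Posterior mean = (9.3/6.9² + 16·3.79/4.8²) / 0.7154 = 3.9518.
Interval: 3.9518 ± 1.960 × 1.1823 → [1.635, 6.269].

[1.635, 6.269]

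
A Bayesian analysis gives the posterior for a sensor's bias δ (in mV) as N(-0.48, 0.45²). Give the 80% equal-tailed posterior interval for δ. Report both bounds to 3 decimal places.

The posterior is symmetric, so the 80% equal-tailed interval is δ = -0.48 ± z·0.45 with z = 1.282.
Half-width: 1.282 × 0.45 = 0.577.
-0.48 − 0.577 = -1.057; -0.48 + 0.577 = 0.097.

[-1.057, 0.097]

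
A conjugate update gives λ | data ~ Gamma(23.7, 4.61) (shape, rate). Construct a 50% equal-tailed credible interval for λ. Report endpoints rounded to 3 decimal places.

[4.395, 5.809]

Posterior: Gamma(shape 23.7, rate 4.61).
Equal-tailed 50% interval: Gamma(23.7, 4.61) quantiles at 0.25 and 0.75.
Posterior mean ≈ 5.141, SD ≈ 1.056; a Normal approximation gives roughly [4.429, 5.853].
Exact: lower = 4.395; upper = 5.809.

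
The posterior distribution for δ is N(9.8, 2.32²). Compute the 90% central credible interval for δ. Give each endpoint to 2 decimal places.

The posterior is symmetric, so the 90% equal-tailed interval is δ = 9.8 ± z·2.32 with z = 1.645.
Half-width: 1.645 × 2.32 = 3.82.
9.8 − 3.82 = 5.98; 9.8 + 3.82 = 13.62.

[5.98, 13.62]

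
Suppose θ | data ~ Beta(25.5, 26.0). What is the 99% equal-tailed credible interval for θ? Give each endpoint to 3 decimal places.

[0.321, 0.670]

Posterior: Beta(25.5, 26.0).
Equal-tailed 99% interval: the 0.005 and 0.995 quantiles of Beta(25.5, 26.0).
Posterior mean ≈ 0.495, SD ≈ 0.069; a Normal approximation gives roughly [0.317, 0.673].
Exact: F⁻¹(0.005) = 0.321; F⁻¹(0.995) = 0.670.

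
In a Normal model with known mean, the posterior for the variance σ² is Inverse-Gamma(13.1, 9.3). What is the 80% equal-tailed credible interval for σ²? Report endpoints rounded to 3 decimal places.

Inverse-Gamma(13.1, 9.3) quantiles: F⁻¹(0.1) and F⁻¹(0.9).
Equivalently, 1/σ² ~ Gamma(13.1, rate = 9.3); invert its 0.9 and 0.1 quantiles.
Posterior mean ≈ 0.769, SD ≈ 0.231; a Normal approximation gives roughly [0.473, 1.064].
Exact: lower = 0.520; upper = 1.066.

[0.520, 1.066]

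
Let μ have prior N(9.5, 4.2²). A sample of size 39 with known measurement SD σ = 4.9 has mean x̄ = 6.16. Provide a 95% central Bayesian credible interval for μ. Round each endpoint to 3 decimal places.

[4.761, 7.784]

Posterior precision = 1/4.2² + 39/4.9² = 0.0567 + 1.6243 = 1.6810, so posterior SD = 0.7713.
Posterior mean = (9.5/4.2² + 39·6.16/4.9²) / 1.6810 = 6.2726.
Interval: 6.2726 ± 1.960 × 0.7713 → [4.761, 7.784].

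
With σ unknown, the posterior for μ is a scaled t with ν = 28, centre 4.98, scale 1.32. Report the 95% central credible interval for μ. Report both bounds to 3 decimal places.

The t_28 distribution is symmetric; the 95% interval is 4.98 ± t·1.32 with t_{0.975,28} = 2.048.
Half-width: 2.048 × 1.32 = 2.704.
4.98 − 2.704 = 2.276; 4.98 + 2.704 = 7.684.

[2.276, 7.684]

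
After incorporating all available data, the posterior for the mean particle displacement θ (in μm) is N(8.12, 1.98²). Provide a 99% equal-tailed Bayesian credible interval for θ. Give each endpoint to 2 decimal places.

[3.02, 13.22]

The posterior is symmetric, so the 99% equal-tailed interval is θ = 8.12 ± z·1.98 with z = 2.576.
Half-width: 2.576 × 1.98 = 5.10.
8.12 − 5.10 = 3.02; 8.12 + 5.10 = 13.22.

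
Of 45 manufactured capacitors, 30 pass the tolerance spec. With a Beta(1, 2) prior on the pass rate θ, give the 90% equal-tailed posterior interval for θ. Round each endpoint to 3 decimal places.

[0.530, 0.755]

Posterior: Beta(1+30, 2+15) = Beta(31, 17).
Equal-tailed 90% interval: the 0.05 and 0.95 quantiles of Beta(31, 17).
Posterior mean ≈ 0.646, SD ≈ 0.068; a Normal approximation gives roughly [0.533, 0.758].
Exact: F⁻¹(0.05) = 0.530; F⁻¹(0.95) = 0.755.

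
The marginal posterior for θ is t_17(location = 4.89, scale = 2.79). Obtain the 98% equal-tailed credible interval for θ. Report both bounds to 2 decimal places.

[-2.27, 12.05]

The t_17 distribution is symmetric; the 98% interval is 4.89 ± t·2.79 with t_{0.99,17} = 2.567.
Half-width: 2.567 × 2.79 = 7.16.
4.89 − 7.16 = -2.27; 4.89 + 7.16 = 12.05.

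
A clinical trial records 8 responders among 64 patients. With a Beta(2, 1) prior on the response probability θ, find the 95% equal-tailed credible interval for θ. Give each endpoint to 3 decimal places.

Posterior: Beta(2+8, 1+56) = Beta(10, 57).
Equal-tailed 95% interval: the 0.025 and 0.975 quantiles of Beta(10, 57).
Posterior mean ≈ 0.149, SD ≈ 0.043; a Normal approximation gives roughly [0.065, 0.234].
Exact: F⁻¹(0.025) = 0.075; F⁻¹(0.975) = 0.243.

[0.075, 0.243]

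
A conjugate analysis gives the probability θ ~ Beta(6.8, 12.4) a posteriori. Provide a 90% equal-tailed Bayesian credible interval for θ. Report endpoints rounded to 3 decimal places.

Posterior: Beta(6.8, 12.4).
Equal-tailed 90% interval: the 0.05 and 0.95 quantiles of Beta(6.8, 12.4).
Posterior mean ≈ 0.354, SD ≈ 0.106; a Normal approximation gives roughly [0.179, 0.529].
Exact: F⁻¹(0.05) = 0.188; F⁻¹(0.95) = 0.538.

[0.188, 0.538]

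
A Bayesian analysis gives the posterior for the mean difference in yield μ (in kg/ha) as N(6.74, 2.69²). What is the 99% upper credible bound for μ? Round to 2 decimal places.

13.00

Need U with P(μ ≤ U) = 0.99: U = 6.74 + z_{0.01}·2.69.
z = 2.326; U = 6.74 + 2.326 × 2.69 = 13.00.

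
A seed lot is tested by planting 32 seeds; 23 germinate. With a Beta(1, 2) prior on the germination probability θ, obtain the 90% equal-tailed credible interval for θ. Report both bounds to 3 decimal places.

Posterior: Beta(1+23, 2+9) = Beta(24, 11).
Equal-tailed 90% interval: the 0.05 and 0.95 quantiles of Beta(24, 11).
Posterior mean ≈ 0.686, SD ≈ 0.077; a Normal approximation gives roughly [0.558, 0.813].
Exact: F⁻¹(0.05) = 0.552; F⁻¹(0.95) = 0.807.

[0.552, 0.807]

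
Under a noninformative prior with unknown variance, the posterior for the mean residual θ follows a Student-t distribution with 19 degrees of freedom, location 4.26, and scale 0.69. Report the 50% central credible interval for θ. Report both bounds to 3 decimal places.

The t_19 distribution is symmetric; the 50% interval is 4.26 ± t·0.69 with t_{0.75,19} = 0.688.
Half-width: 0.688 × 0.69 = 0.474.
4.26 − 0.474 = 3.786; 4.26 + 0.474 = 4.734.

[3.786, 4.734]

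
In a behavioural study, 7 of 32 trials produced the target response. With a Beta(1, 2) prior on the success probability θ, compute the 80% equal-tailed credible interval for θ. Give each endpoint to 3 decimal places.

[0.142, 0.322]

Posterior: Beta(1+7, 2+25) = Beta(8, 27).
Equal-tailed 80% interval: the 0.1 and 0.9 quantiles of Beta(8, 27).
Posterior mean ≈ 0.229, SD ≈ 0.070; a Normal approximation gives roughly [0.139, 0.318].
Exact: F⁻¹(0.1) = 0.142; F⁻¹(0.9) = 0.322.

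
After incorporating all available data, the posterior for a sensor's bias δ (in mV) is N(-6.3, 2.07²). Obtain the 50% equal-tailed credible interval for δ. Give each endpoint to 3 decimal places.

The posterior is symmetric, so the 50% equal-tailed interval is δ = -6.3 ± z·2.07 with z = 0.674.
Half-width: 0.674 × 2.07 = 1.396.
-6.3 − 1.396 = -7.696; -6.3 + 1.396 = -4.904.

[-7.696, -4.904]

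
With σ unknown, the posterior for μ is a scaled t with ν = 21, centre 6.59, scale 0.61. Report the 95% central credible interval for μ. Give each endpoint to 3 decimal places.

[5.321, 7.859]

The t_21 distribution is symmetric; the 95% interval is 6.59 ± t·0.61 with t_{0.975,21} = 2.080.
Half-width: 2.080 × 0.61 = 1.269.
6.59 − 1.269 = 5.321; 6.59 + 1.269 = 7.859.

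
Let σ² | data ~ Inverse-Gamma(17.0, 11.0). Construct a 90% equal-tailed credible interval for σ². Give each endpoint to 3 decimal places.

[0.453, 1.015]

Inverse-Gamma(17.0, 11.0) quantiles: F⁻¹(0.05) and F⁻¹(0.95).
Equivalently, 1/σ² ~ Gamma(17.0, rate = 11.0); invert its 0.95 and 0.05 quantiles.
Posterior mean ≈ 0.688, SD ≈ 0.178; a Normal approximation gives roughly [0.396, 0.979].
Exact: lower = 0.453; upper = 1.015.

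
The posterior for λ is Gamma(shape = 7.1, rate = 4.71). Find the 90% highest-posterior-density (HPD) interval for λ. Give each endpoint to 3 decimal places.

[0.606, 2.376]

The posterior is unimodal and skewed, so the HPD interval has equal density at both endpoints and is the shortest 90% interval.
Solving f(0.606) = f(2.376) with F(2.376) − F(0.606) = 0.90 gives [0.606, 2.376].
For comparison, the equal-tailed interval is [0.712, 2.542]; the HPD is narrower and shifted toward the mode.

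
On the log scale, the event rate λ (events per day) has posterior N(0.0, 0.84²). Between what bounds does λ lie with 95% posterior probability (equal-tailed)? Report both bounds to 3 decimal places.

[0.193, 5.188]

On the log scale the 95% interval is 0.0 ± 1.960 × 0.84 = [-1.6464, 1.6464].
Exponentiate: [e^-1.6464, e^1.6464] = [0.193, 5.188].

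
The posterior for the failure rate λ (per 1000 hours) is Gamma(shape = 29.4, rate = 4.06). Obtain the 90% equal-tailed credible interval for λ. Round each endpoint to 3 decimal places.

[5.193, 9.569]

Posterior: Gamma(shape 29.4, rate 4.06).
Equal-tailed 90% interval: Gamma(29.4, 4.06) quantiles at 0.05 and 0.95.
Posterior mean ≈ 7.241, SD ≈ 1.336; a Normal approximation gives roughly [5.045, 9.438].
Exact: lower = 5.193; upper = 9.569.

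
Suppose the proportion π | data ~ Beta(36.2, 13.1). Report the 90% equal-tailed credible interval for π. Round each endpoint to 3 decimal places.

Posterior: Beta(36.2, 13.1).
Equal-tailed 90% interval: the 0.05 and 0.95 quantiles of Beta(36.2, 13.1).
Posterior mean ≈ 0.734, SD ≈ 0.062; a Normal approximation gives roughly [0.632, 0.837].
Exact: F⁻¹(0.05) = 0.627; F⁻¹(0.95) = 0.831.

[0.627, 0.831]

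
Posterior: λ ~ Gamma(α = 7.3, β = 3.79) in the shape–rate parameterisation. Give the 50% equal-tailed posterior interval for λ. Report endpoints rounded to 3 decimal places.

[1.410, 2.348]

Posterior: Gamma(shape 7.3, rate 3.79).
Equal-tailed 50% interval: Gamma(7.3, 3.79) quantiles at 0.25 and 0.75.
Posterior mean ≈ 1.926, SD ≈ 0.713; a Normal approximation gives roughly [1.445, 2.407].
Exact: lower = 1.410; upper = 2.348.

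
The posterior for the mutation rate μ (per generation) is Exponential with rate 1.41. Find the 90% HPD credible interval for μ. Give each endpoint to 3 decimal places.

[0.000, 1.633]

The exponential density is strictly decreasing on [0, ∞), so the HPD interval is anchored at 0: [0, q] with P(μ ≤ q) = 0.90.
q = −ln(1 − 0.90) / 1.41 = 2.3026 / 1.41 = 1.633.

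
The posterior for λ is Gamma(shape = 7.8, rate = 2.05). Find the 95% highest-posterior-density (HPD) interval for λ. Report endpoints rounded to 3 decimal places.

[1.389, 6.517]

The posterior is unimodal and skewed, so the HPD interval has equal density at both endpoints and is the shortest 95% interval.
Solving f(1.389) = f(6.517) with F(6.517) − F(1.389) = 0.95 gives [1.389, 6.517].
For comparison, the equal-tailed interval is [1.621, 6.903]; the HPD is narrower and shifted toward the mode.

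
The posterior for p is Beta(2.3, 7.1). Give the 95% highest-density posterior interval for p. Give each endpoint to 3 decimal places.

[0.021, 0.502]

The posterior is unimodal and skewed, so the HPD interval has equal density at both endpoints and is the shortest 95% interval.
Solving f(0.021) = f(0.502) with F(0.502) − F(0.021) = 0.95 gives [0.021, 0.502].
For comparison, the equal-tailed interval is [0.043, 0.547]; the HPD is narrower and shifted toward the mode.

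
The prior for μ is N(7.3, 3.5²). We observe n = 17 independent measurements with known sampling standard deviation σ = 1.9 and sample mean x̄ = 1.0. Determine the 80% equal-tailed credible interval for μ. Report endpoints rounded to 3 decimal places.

[0.522, 1.693]

Posterior precision = 1/3.5² + 17/1.9² = 0.0816 + 4.7091 = 4.7908, so posterior SD = 0.4569.
Posterior mean = (7.3/3.5² + 17·1.0/1.9²) / 4.7908 = 1.1073.
Interval: 1.1073 ± 1.282 × 0.4569 → [0.522, 1.693].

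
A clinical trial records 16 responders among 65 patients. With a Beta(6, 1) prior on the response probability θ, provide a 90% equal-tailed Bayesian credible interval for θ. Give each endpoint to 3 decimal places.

[0.220, 0.397]

Posterior: Beta(6+16, 1+49) = Beta(22, 50).
Equal-tailed 90% interval: the 0.05 and 0.95 quantiles of Beta(22, 50).
Posterior mean ≈ 0.306, SD ≈ 0.054; a Normal approximation gives roughly [0.217, 0.394].
Exact: F⁻¹(0.05) = 0.220; F⁻¹(0.95) = 0.397.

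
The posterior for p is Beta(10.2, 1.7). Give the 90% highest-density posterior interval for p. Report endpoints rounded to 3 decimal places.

[0.719, 0.996]

The posterior is unimodal and skewed, so the HPD interval has equal density at both endpoints and is the shortest 90% interval.
Solving f(0.719) = f(0.996) with F(0.996) − F(0.719) = 0.90 gives [0.719, 0.996].
For comparison, the equal-tailed interval is [0.668, 0.977]; the HPD is narrower and shifted toward the mode.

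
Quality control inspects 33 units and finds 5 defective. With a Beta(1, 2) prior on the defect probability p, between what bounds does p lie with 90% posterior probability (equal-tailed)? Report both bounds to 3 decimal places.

Posterior: Beta(1+5, 2+28) = Beta(6, 30).
Equal-tailed 90% interval: the 0.05 and 0.95 quantiles of Beta(6, 30).
Posterior mean ≈ 0.167, SD ≈ 0.061; a Normal approximation gives roughly [0.066, 0.267].
Exact: F⁻¹(0.05) = 0.077; F⁻¹(0.95) = 0.277.

[0.077, 0.277]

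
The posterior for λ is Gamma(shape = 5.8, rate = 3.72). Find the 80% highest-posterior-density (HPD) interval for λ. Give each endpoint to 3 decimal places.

[0.667, 2.217]

The posterior is unimodal and skewed, so the HPD interval has equal density at both endpoints and is the shortest 80% interval.
Solving f(0.667) = f(2.217) with F(2.217) − F(0.667) = 0.80 gives [0.667, 2.217].
For comparison, the equal-tailed interval is [0.808, 2.425]; the HPD is narrower and shifted toward the mode.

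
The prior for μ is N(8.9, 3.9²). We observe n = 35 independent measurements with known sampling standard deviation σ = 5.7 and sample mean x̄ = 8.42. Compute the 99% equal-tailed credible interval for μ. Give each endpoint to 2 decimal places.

[6.04, 10.86]

Posterior precision = 1/3.9² + 35/5.7² = 0.0657 + 1.0773 = 1.1430, so posterior SD = 0.9354.
Posterior mean = (8.9/3.9² + 35·8.42/5.7²) / 1.1430 = 8.4476.
Interval: 8.4476 ± 2.576 × 0.9354 → [6.04, 10.86].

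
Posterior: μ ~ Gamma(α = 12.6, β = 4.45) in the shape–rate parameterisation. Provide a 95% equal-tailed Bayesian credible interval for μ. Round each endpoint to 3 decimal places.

[1.490, 4.596]

Posterior: Gamma(shape 12.6, rate 4.45).
Equal-tailed 95% interval: Gamma(12.6, 4.45) quantiles at 0.025 and 0.975.
Posterior mean ≈ 2.831, SD ≈ 0.798; a Normal approximation gives roughly [1.268, 4.395].
Exact: lower = 1.490; upper = 4.596.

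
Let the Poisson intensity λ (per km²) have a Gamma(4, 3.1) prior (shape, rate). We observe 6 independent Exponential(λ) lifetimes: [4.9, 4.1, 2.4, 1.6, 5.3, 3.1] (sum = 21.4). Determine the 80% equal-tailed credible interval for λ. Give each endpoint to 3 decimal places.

[0.254, 0.580]

Posterior: Gamma(4+6, 3.1+21.4) = Gamma(10, 24.5) (shape, rate).
Equal-tailed 80% interval: Gamma(10, 24.5) quantiles at 0.1 and 0.9.
Posterior mean ≈ 0.408, SD ≈ 0.129; a Normal approximation gives roughly [0.243, 0.574].
Exact: lower = 0.254; upper = 0.580.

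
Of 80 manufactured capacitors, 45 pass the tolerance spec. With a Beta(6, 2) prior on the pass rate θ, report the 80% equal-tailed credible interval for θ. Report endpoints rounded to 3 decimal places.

Posterior: Beta(6+45, 2+35) = Beta(51, 37).
Equal-tailed 80% interval: the 0.1 and 0.9 quantiles of Beta(51, 37).
Posterior mean ≈ 0.580, SD ≈ 0.052; a Normal approximation gives roughly [0.512, 0.647].
Exact: F⁻¹(0.1) = 0.512; F⁻¹(0.9) = 0.646.

[0.512, 0.646]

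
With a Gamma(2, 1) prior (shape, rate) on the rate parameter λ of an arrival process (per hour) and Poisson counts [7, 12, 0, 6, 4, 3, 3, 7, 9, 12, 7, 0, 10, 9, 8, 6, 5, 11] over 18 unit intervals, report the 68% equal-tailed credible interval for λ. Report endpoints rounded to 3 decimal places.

Posterior: Gamma(2+119, 1+18) = Gamma(121, 19) (shape, rate).
Equal-tailed 68% interval: Gamma(121, 19) quantiles at 0.16 and 0.84.
Posterior mean ≈ 6.368, SD ≈ 0.579; a Normal approximation gives roughly [5.793, 6.944].
Exact: lower = 5.793; upper = 6.943.

[5.793, 6.943]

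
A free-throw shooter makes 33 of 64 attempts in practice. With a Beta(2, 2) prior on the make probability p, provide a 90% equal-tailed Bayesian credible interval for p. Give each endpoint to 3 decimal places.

[0.415, 0.614]

Posterior: Beta(2+33, 2+31) = Beta(35, 33).
Equal-tailed 90% interval: the 0.05 and 0.95 quantiles of Beta(35, 33).
Posterior mean ≈ 0.515, SD ≈ 0.060; a Normal approximation gives roughly [0.416, 0.614].
Exact: F⁻¹(0.05) = 0.415; F⁻¹(0.95) = 0.614.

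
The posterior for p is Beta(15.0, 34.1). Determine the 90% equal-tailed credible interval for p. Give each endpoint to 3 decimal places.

Posterior: Beta(15.0, 34.1).
Equal-tailed 90% interval: the 0.05 and 0.95 quantiles of Beta(15.0, 34.1).
Posterior mean ≈ 0.305, SD ≈ 0.065; a Normal approximation gives roughly [0.198, 0.413].
Exact: F⁻¹(0.05) = 0.203; F⁻¹(0.95) = 0.417.

[0.203, 0.417]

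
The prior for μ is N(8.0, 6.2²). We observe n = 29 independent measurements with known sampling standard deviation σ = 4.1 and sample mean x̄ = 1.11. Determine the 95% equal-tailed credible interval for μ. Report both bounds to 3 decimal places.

Posterior precision = 1/6.2² + 29/4.1² = 0.0260 + 1.7252 = 1.7512, so posterior SD = 0.7557.
Posterior mean = (8.0/6.2² + 29·1.11/4.1²) / 1.7512 = 1.2124.
Interval: 1.2124 ± 1.960 × 0.7557 → [-0.269, 2.693].

[-0.269, 2.693]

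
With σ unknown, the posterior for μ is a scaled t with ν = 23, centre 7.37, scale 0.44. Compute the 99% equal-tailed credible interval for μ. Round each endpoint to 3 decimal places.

[6.135, 8.605]

The t_23 distribution is symmetric; the 99% interval is 7.37 ± t·0.44 with t_{0.995,23} = 2.807.
Half-width: 2.807 × 0.44 = 1.235.
7.37 − 1.235 = 6.135; 7.37 + 1.235 = 8.605.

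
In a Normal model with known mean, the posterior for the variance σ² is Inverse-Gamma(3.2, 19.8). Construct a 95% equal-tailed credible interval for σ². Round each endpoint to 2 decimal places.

Inverse-Gamma(3.2, 19.8) quantiles: F⁻¹(0.025) and F⁻¹(0.975).
Equivalently, 1/σ² ~ Gamma(3.2, rate = 19.8); invert its 0.975 and 0.025 quantiles.
Posterior mean ≈ 9.00, SD ≈ 8.22; a Normal approximation gives roughly [-7.10, 25.10].
Exact: lower = 2.63; upper = 28.02.

[2.63, 28.02]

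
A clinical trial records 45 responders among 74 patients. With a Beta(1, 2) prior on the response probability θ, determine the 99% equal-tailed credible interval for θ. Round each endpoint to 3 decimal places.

[0.451, 0.734]

Posterior: Beta(1+45, 2+29) = Beta(46, 31).
Equal-tailed 99% interval: the 0.005 and 0.995 quantiles of Beta(46, 31).
Posterior mean ≈ 0.597, SD ≈ 0.056; a Normal approximation gives roughly [0.454, 0.740].
Exact: F⁻¹(0.005) = 0.451; F⁻¹(0.995) = 0.734.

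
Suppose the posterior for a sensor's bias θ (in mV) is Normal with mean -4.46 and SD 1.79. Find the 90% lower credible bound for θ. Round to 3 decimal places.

-6.754

Need L with P(θ ≥ L) = 0.90: L = -4.46 − z_{0.1}·1.79.
z = 1.282; L = -4.46 − 1.282 × 1.79 = -6.754.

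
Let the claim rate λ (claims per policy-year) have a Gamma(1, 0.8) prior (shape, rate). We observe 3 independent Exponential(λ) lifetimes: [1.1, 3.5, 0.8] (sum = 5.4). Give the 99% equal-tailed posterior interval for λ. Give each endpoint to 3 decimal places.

[0.108, 1.771]

Posterior: Gamma(1+3, 0.8+5.4) = Gamma(4, 6.2) (shape, rate).
Equal-tailed 99% interval: Gamma(4, 6.2) quantiles at 0.005 and 0.995.
Posterior mean ≈ 0.645, SD ≈ 0.323; a Normal approximation gives roughly [-0.186, 1.476].
Exact: lower = 0.108; upper = 1.771.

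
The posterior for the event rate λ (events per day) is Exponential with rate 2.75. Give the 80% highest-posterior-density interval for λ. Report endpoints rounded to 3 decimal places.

[0.000, 0.585]

The exponential density is strictly decreasing on [0, ∞), so the HPD interval is anchored at 0: [0, q] with P(λ ≤ q) = 0.80.
q = −ln(1 − 0.80) / 2.75 = 1.6094 / 2.75 = 0.585.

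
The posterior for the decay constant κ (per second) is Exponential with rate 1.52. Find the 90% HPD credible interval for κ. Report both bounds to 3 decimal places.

The exponential density is strictly decreasing on [0, ∞), so the HPD interval is anchored at 0: [0, q] with P(κ ≤ q) = 0.90.
q = −ln(1 − 0.90) / 1.52 = 2.3026 / 1.52 = 1.515.

[0.000, 1.515]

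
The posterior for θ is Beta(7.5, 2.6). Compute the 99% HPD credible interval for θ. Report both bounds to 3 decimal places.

[0.385, 0.986]

The posterior is unimodal and skewed, so the HPD interval has equal density at both endpoints and is the shortest 99% interval.
Solving f(0.385) = f(0.986) with F(0.986) − F(0.385) = 0.99 gives [0.385, 0.986].
For comparison, the equal-tailed interval is [0.352, 0.973]; the HPD is narrower and shifted toward the mode.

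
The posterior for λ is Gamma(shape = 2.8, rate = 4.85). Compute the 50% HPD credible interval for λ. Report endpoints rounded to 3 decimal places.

The posterior is unimodal and skewed, so the HPD interval has equal density at both endpoints and is the shortest 50% interval.
Solving f(0.209) = f(0.602) with F(0.602) − F(0.209) = 0.50 gives [0.209, 0.602].
For comparison, the equal-tailed interval is [0.324, 0.758]; the HPD is narrower and shifted toward the mode.

[0.209, 0.602]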